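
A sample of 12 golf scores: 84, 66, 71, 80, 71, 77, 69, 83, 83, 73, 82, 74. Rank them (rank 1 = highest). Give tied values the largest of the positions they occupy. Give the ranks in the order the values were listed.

Sorted (descending): 84, 83, 83, 82, 80, 77, 74, 73, 71, 71, 69, 66
The 2 values of 83 occupy positions 2–3 → each gets rank 3.
The 2 values of 71 occupy positions 9–10 → each gets rank 10.

1, 12, 10, 5, 10, 6, 11, 3, 3, 8, 4, 7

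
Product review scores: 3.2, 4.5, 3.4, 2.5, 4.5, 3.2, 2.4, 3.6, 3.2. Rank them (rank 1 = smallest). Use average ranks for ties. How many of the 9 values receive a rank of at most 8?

Sorted (ascending): 2.4, 2.5, 3.2, 3.2, 3.2, 3.4, 3.6, 4.5, 4.5
The 3 values of 3.2 occupy positions 3–5 → average rank 4.
The 2 values of 4.5 occupy positions 8–9 → average rank (8+9)/2 = 8.5.
Ranks ≤ 8: {1, 2, 4, 4, 4, 6, 7} → 7 values.

7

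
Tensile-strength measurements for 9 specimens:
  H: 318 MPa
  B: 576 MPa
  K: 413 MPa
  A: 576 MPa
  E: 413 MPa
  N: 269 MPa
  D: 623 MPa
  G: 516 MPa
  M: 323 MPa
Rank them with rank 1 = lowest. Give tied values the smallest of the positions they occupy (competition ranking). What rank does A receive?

Sorted (ascending): 269, 318, 323, 413, 413, 516, 576, 576, 623
The 2 values of 413 occupy positions 4–5 → each gets rank 4.
The 2 values of 576 occupy positions 7–8 → each gets rank 7.
A has value 576 MPa → rank 7.

7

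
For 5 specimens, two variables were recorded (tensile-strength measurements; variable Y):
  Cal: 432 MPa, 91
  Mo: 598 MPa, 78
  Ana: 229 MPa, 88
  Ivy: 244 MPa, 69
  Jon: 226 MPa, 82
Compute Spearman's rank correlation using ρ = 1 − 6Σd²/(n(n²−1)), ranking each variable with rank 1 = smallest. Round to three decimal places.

-0.100

Ranks of variable 1: 4, 5, 2, 3, 1
Ranks of variable 2: 5, 2, 4, 1, 3
d = r₁ − r₂: -1, 3, -2, 2, -2
d²: 1, 9, 4, 4, 4; Σd² = 22
ρ = 1 − 6·22/(5·24) = 1 − 132/120 = -0.100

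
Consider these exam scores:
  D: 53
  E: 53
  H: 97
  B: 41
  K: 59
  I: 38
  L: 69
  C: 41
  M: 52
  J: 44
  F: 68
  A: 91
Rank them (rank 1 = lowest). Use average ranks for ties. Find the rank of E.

Sorted (ascending): 38, 41, 41, 44, 52, 53, 53, 59, 68, 69, 91, 97
The 2 values of 41 occupy positions 2–3 → average rank (2+3)/2 = 2.5.
The 2 values of 53 occupy positions 6–7 → average rank (6+7)/2 = 6.5.
E has value 53 → rank 6.5.

6.5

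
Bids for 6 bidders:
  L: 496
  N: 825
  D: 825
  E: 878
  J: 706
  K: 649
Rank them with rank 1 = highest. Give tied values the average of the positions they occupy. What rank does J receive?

Sorted (descending): 878, 825, 825, 706, 649, 496
The 2 values of 825 occupy positions 2–3 → average rank (2+3)/2 = 2.5.
J has value 706 → rank 4.

4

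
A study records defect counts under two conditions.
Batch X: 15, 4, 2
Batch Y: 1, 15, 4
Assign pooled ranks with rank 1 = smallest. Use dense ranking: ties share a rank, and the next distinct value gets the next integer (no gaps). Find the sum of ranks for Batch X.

9

Sorted (ascending): 1, 2, 4, 4, 15, 15
The 2 values of 4 share dense rank 3.
The 2 values of 15 share dense rank 4.
Remaining distinct values take the next consecutive integers.
Batch X values → pooled ranks: 15→4, 4→3, 2→2
Rank sum = 4 + 3 + 2 = 9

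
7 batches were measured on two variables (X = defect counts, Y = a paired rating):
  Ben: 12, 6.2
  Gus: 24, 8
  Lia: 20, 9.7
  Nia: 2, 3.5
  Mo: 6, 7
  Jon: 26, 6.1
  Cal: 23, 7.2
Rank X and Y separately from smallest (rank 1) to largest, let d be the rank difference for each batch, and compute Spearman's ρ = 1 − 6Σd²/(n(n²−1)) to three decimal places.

Ranks of variable 1: 3, 6, 4, 1, 2, 7, 5
Ranks of variable 2: 3, 6, 7, 1, 4, 2, 5
d = r₁ − r₂: 0, 0, -3, 0, -2, 5, 0
d²: 0, 0, 9, 0, 4, 25, 0; Σd² = 38
ρ = 1 − 6·38/(7·48) = 1 − 228/336 = 0.321

0.321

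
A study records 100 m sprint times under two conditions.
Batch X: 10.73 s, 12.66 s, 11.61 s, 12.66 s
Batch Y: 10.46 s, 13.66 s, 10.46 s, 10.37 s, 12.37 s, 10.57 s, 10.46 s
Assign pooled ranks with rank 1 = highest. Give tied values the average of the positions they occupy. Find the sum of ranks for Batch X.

Sorted (descending): 13.66, 12.66, 12.66, 12.37, 11.61, 10.73, 10.57, 10.46, 10.46, 10.46, 10.37
The 2 values of 12.66 occupy positions 2–3 → average rank (2+3)/2 = 2.5.
The 3 values of 10.46 occupy positions 8–10 → average rank 9.
Batch X values → pooled ranks: 10.73→6, 12.66→2.5, 11.61→5, 12.66→2.5
Rank sum = 6 + 2.5 + 5 + 2.5 = 16

16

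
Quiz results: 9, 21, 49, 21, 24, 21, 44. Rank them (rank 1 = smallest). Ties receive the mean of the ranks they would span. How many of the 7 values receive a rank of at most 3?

Sorted (ascending): 9, 21, 21, 21, 24, 44, 49
The 3 values of 21 occupy positions 2–4 → average rank 3.
Ranks ≤ 3: {1, 3, 3, 3} → 4 values.

4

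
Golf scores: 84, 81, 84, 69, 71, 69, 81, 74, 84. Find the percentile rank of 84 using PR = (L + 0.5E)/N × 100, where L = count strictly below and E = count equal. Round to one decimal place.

N = 9.
Strictly below 84: 6. Equal to 84: 3.
PR = (6 + 0.5·3)/9 × 100 = 83.3

83.3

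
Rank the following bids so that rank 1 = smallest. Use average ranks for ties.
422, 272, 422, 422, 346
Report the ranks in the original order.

Sorted (ascending): 272, 346, 422, 422, 422
The 3 values of 422 occupy positions 3–5 → average rank 4.

4, 1, 4, 4, 2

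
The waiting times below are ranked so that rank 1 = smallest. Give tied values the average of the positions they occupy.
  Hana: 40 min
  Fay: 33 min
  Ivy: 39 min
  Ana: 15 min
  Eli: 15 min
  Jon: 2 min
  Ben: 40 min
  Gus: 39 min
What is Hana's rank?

Sorted (ascending): 2, 15, 15, 33, 39, 39, 40, 40
The 2 values of 15 occupy positions 2–3 → average rank (2+3)/2 = 2.5.
The 2 values of 39 occupy positions 5–6 → average rank (5+6)/2 = 5.5.
The 2 values of 40 occupy positions 7–8 → average rank (7+8)/2 = 7.5.
Hana has value 40 min → rank 7.5.

7.5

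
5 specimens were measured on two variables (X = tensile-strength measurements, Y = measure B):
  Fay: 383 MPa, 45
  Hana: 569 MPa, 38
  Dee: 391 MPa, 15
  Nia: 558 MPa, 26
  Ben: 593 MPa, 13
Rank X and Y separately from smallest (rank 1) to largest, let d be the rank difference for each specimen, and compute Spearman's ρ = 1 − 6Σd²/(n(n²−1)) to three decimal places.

-0.600

Ranks of variable 1: 1, 4, 2, 3, 5
Ranks of variable 2: 5, 4, 2, 3, 1
d = r₁ − r₂: -4, 0, 0, 0, 4
d²: 16, 0, 0, 0, 16; Σd² = 32
ρ = 1 − 6·32/(5·24) = 1 − 192/120 = -0.600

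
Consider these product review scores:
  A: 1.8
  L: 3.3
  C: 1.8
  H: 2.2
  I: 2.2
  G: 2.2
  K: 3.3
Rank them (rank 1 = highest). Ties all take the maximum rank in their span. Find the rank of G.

Sorted (descending): 3.3, 3.3, 2.2, 2.2, 2.2, 1.8, 1.8
The 2 values of 3.3 occupy positions 1–2 → each gets rank 2.
The 3 values of 2.2 occupy positions 3–5 → each gets rank 5.
The 2 values of 1.8 occupy positions 6–7 → each gets rank 7.
G has value 2.2 → rank 5.

5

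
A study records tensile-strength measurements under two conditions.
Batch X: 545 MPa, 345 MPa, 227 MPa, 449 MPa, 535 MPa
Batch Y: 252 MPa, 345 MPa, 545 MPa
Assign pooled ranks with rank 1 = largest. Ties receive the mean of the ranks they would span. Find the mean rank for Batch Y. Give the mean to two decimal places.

4.67

Sorted (descending): 545, 545, 535, 449, 345, 345, 252, 227
The 2 values of 545 occupy positions 1–2 → average rank (1+2)/2 = 1.5.
The 2 values of 345 occupy positions 5–6 → average rank (5+6)/2 = 5.5.
Batch Y values → pooled ranks: 252→7, 345→5.5, 545→1.5
Mean rank = (7 + 5.5 + 1.5) / 3 = 4.67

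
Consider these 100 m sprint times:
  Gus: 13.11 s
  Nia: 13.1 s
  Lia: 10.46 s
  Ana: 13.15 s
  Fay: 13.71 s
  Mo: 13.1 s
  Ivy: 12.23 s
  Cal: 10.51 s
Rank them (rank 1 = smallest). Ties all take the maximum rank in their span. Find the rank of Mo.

Sorted (ascending): 10.46, 10.51, 12.23, 13.1, 13.1, 13.11, 13.15, 13.71
The 2 values of 13.1 occupy positions 4–5 → each gets rank 5.
Mo has value 13.1 s → rank 5.

5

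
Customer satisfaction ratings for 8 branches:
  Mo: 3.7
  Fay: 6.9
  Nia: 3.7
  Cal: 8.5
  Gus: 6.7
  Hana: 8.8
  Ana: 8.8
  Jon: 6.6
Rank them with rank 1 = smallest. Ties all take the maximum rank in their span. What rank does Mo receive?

Sorted (ascending): 3.7, 3.7, 6.6, 6.7, 6.9, 8.5, 8.8, 8.8
The 2 values of 3.7 occupy positions 1–2 → each gets rank 2.
The 2 values of 8.8 occupy positions 7–8 → each gets rank 8.
Mo has value 3.7 → rank 2.

2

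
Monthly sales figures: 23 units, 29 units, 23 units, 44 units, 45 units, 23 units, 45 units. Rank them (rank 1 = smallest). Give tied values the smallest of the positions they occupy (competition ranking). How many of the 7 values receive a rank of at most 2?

Sorted (ascending): 23, 23, 23, 29, 44, 45, 45
The 3 values of 23 occupy positions 1–3 → each gets rank 1.
The 2 values of 45 occupy positions 6–7 → each gets rank 6.
Ranks ≤ 2: {1, 1, 1} → 3 values.

3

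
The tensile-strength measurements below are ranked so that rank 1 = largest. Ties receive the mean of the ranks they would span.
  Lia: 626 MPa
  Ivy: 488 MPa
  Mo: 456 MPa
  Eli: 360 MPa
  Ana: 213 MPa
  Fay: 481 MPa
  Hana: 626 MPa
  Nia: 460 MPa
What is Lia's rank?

1.5

Sorted (descending): 626, 626, 488, 481, 460, 456, 360, 213
The 2 values of 626 occupy positions 1–2 → average rank (1+2)/2 = 1.5.
Lia has value 626 MPa → rank 1.5.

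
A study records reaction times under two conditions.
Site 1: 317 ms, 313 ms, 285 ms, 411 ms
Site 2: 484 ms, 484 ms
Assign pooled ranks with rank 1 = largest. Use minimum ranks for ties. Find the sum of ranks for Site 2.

Sorted (descending): 484, 484, 411, 317, 313, 285
The 2 values of 484 occupy positions 1–2 → each gets rank 1.
Site 2 values → pooled ranks: 484→1, 484→1
Rank sum = 1 + 1 = 2

2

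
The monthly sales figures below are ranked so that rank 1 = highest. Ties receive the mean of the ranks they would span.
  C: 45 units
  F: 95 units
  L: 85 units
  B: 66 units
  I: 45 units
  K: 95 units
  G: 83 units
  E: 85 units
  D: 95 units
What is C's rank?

Sorted (descending): 95, 95, 95, 85, 85, 83, 66, 45, 45
The 3 values of 95 occupy positions 1–3 → average rank 2.
The 2 values of 85 occupy positions 4–5 → average rank (4+5)/2 = 4.5.
The 2 values of 45 occupy positions 8–9 → average rank (8+9)/2 = 8.5.
C has value 45 units → rank 8.5.

8.5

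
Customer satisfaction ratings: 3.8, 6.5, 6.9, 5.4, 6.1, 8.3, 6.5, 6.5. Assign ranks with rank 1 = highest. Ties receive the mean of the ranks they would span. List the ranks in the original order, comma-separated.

8, 4, 2, 7, 6, 1, 4, 4

Sorted (descending): 8.3, 6.9, 6.5, 6.5, 6.5, 6.1, 5.4, 3.8
The 3 values of 6.5 occupy positions 3–5 → average rank 4.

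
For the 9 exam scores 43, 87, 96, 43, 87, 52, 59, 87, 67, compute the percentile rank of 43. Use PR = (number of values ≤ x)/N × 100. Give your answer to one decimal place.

N = 9.
Strictly below 43: 0. Equal to 43: 2.
PR = 2/9 × 100 = 22.2

22.2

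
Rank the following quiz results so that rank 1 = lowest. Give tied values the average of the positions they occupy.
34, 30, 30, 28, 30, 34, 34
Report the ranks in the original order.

Sorted (ascending): 28, 30, 30, 30, 34, 34, 34
The 3 values of 30 occupy positions 2–4 → average rank 3.
The 3 values of 34 occupy positions 5–7 → average rank 6.

6, 3, 3, 1, 3, 6, 6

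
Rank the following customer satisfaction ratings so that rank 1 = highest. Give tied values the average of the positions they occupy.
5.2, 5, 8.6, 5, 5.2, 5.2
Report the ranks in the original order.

3, 5.5, 1, 5.5, 3, 3

Sorted (descending): 8.6, 5.2, 5.2, 5.2, 5, 5
The 3 values of 5.2 occupy positions 2–4 → average rank 3.
The 2 values of 5 occupy positions 5–6 → average rank (5+6)/2 = 5.5.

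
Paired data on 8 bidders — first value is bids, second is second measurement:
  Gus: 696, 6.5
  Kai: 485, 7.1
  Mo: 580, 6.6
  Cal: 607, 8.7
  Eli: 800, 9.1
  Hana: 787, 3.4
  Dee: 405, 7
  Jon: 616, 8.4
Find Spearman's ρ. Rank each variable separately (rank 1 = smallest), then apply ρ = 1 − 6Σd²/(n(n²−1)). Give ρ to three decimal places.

Ranks of variable 1: 6, 2, 3, 4, 8, 7, 1, 5
Ranks of variable 2: 2, 5, 3, 7, 8, 1, 4, 6
d = r₁ − r₂: 4, -3, 0, -3, 0, 6, -3, -1
d²: 16, 9, 0, 9, 0, 36, 9, 1; Σd² = 80
ρ = 1 − 6·80/(8·63) = 1 − 480/504 = 0.048

0.048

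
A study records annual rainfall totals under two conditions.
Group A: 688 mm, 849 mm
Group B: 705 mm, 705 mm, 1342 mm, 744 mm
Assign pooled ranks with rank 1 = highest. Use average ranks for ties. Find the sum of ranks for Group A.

Sorted (descending): 1342, 849, 744, 705, 705, 688
The 2 values of 705 occupy positions 4–5 → average rank (4+5)/2 = 4.5.
Group A values → pooled ranks: 688→6, 849→2
Rank sum = 6 + 2 = 8

8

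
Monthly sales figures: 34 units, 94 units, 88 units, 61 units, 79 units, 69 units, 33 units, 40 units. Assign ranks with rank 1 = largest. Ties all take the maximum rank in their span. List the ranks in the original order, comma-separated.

7, 1, 2, 5, 3, 4, 8, 6

Sorted (descending): 94, 88, 79, 69, 61, 40, 34, 33
No ties — each value takes its position as its rank.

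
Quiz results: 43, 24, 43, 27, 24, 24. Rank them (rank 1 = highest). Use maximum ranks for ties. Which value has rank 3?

27

Sorted (descending): 43, 43, 27, 24, 24, 24
The 2 values of 43 occupy positions 1–2 → each gets rank 2.
The 3 values of 24 occupy positions 4–6 → each gets rank 6.
Rank 3 → value 27.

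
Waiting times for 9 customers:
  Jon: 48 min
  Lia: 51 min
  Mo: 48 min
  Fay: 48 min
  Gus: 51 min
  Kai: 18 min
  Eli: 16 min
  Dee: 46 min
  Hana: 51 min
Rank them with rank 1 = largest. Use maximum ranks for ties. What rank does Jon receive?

Sorted (descending): 51, 51, 51, 48, 48, 48, 46, 18, 16
The 3 values of 51 occupy positions 1–3 → each gets rank 3.
The 3 values of 48 occupy positions 4–6 → each gets rank 6.
Jon has value 48 min → rank 6.

6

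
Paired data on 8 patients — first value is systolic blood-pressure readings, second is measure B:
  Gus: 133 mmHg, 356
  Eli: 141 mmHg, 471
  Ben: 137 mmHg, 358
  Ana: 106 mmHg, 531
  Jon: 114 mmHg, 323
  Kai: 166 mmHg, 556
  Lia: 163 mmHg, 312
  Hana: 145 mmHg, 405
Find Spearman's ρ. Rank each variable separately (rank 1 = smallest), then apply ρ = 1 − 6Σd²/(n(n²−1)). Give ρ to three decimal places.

0.119

Ranks of variable 1: 3, 5, 4, 1, 2, 8, 7, 6
Ranks of variable 2: 3, 6, 4, 7, 2, 8, 1, 5
d = r₁ − r₂: 0, -1, 0, -6, 0, 0, 6, 1
d²: 0, 1, 0, 36, 0, 0, 36, 1; Σd² = 74
ρ = 1 − 6·74/(8·63) = 1 − 444/504 = 0.119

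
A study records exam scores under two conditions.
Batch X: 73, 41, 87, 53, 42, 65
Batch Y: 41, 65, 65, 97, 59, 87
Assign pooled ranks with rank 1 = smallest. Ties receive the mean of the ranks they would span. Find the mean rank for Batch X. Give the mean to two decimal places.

Sorted (ascending): 41, 41, 42, 53, 59, 65, 65, 65, 73, 87, 87, 97
The 2 values of 41 occupy positions 1–2 → average rank (1+2)/2 = 1.5.
The 3 values of 65 occupy positions 6–8 → average rank 7.
The 2 values of 87 occupy positions 10–11 → average rank (10+11)/2 = 10.5.
Batch X values → pooled ranks: 73→9, 41→1.5, 87→10.5, 53→4, 42→3, 65→7
Mean rank = (9 + 1.5 + 10.5 + 4 + 3 + 7) / 6 = 5.83

5.83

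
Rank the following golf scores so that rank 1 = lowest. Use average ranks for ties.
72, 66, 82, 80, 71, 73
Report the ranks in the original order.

3, 1, 6, 5, 2, 4

Sorted (ascending): 66, 71, 72, 73, 80, 82
No ties — each value takes its position as its rank.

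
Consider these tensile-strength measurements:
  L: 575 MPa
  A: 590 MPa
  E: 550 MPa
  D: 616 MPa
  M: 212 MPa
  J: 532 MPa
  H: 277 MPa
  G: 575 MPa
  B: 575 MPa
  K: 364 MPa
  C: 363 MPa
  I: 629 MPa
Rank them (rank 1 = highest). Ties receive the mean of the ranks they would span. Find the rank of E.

Sorted (descending): 629, 616, 590, 575, 575, 575, 550, 532, 364, 363, 277, 212
The 3 values of 575 occupy positions 4–6 → average rank 5.
E has value 550 MPa → rank 7.

7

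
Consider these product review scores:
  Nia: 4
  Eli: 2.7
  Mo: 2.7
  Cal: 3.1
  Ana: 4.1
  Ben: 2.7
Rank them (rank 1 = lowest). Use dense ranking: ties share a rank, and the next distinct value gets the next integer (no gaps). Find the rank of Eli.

1

Sorted (ascending): 2.7, 2.7, 2.7, 3.1, 4, 4.1
The 3 values of 2.7 share dense rank 1.
Remaining distinct values take the next consecutive integers.
Eli has value 2.7 → rank 1.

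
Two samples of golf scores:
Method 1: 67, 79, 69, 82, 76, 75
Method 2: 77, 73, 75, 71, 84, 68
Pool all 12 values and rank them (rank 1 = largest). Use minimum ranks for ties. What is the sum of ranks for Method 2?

39

Sorted (descending): 84, 82, 79, 77, 76, 75, 75, 73, 71, 69, 68, 67
The 2 values of 75 occupy positions 6–7 → each gets rank 6.
Method 2 values → pooled ranks: 77→4, 73→8, 75→6, 71→9, 84→1, 68→11
Rank sum = 4 + 8 + 6 + 9 + 1 + 11 = 39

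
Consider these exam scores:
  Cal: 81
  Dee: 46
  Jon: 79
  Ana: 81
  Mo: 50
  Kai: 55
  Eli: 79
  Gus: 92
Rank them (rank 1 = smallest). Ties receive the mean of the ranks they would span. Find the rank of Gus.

8

Sorted (ascending): 46, 50, 55, 79, 79, 81, 81, 92
The 2 values of 79 occupy positions 4–5 → average rank (4+5)/2 = 4.5.
The 2 values of 81 occupy positions 6–7 → average rank (6+7)/2 = 6.5.
Gus has value 92 → rank 8.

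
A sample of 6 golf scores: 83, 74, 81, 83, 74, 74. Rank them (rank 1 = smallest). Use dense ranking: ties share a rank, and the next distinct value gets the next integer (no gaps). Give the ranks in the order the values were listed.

Sorted (ascending): 74, 74, 74, 81, 83, 83
The 3 values of 74 share dense rank 1.
The 2 values of 83 share dense rank 3.
Remaining distinct values take the next consecutive integers.

3, 1, 2, 3, 1, 1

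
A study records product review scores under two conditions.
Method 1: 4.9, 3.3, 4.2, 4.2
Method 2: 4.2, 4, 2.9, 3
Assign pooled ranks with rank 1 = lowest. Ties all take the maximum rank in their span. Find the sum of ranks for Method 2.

14

Sorted (ascending): 2.9, 3, 3.3, 4, 4.2, 4.2, 4.2, 4.9
The 3 values of 4.2 occupy positions 5–7 → each gets rank 7.
Method 2 values → pooled ranks: 4.2→7, 4→4, 2.9→1, 3→2
Rank sum = 7 + 4 + 1 + 2 = 14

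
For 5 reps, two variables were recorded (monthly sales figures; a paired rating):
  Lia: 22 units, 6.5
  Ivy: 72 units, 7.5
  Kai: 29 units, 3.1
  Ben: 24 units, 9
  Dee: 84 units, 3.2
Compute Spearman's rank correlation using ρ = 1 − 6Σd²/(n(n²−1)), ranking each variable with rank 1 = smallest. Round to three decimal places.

Ranks of variable 1: 1, 4, 3, 2, 5
Ranks of variable 2: 3, 4, 1, 5, 2
d = r₁ − r₂: -2, 0, 2, -3, 3
d²: 4, 0, 4, 9, 9; Σd² = 26
ρ = 1 − 6·26/(5·24) = 1 − 156/120 = -0.300

-0.300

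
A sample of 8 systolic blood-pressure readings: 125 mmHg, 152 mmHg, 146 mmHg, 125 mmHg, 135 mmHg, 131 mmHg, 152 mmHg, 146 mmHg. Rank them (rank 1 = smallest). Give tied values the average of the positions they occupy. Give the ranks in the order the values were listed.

1.5, 7.5, 5.5, 1.5, 4, 3, 7.5, 5.5

Sorted (ascending): 125, 125, 131, 135, 146, 146, 152, 152
The 2 values of 125 occupy positions 1–2 → average rank (1+2)/2 = 1.5.
The 2 values of 146 occupy positions 5–6 → average rank (5+6)/2 = 5.5.
The 2 values of 152 occupy positions 7–8 → average rank (7+8)/2 = 7.5.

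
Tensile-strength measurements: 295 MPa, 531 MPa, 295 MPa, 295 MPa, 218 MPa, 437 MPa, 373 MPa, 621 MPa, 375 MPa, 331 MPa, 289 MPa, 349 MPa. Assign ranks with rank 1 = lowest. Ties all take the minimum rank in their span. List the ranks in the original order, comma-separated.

3, 11, 3, 3, 1, 10, 8, 12, 9, 6, 2, 7

Sorted (ascending): 218, 289, 295, 295, 295, 331, 349, 373, 375, 437, 531, 621
The 3 values of 295 occupy positions 3–5 → each gets rank 3.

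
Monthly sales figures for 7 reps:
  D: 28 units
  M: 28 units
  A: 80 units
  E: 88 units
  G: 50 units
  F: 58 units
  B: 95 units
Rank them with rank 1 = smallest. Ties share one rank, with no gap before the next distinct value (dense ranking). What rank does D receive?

1

Sorted (ascending): 28, 28, 50, 58, 80, 88, 95
The 2 values of 28 share dense rank 1.
Remaining distinct values take the next consecutive integers.
D has value 28 units → rank 1.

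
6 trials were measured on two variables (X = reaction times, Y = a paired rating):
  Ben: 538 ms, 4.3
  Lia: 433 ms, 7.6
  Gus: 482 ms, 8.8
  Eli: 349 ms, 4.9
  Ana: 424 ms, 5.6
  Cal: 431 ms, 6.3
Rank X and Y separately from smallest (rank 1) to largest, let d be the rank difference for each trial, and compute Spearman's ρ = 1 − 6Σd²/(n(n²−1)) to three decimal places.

0.143

Ranks of variable 1: 6, 4, 5, 1, 2, 3
Ranks of variable 2: 1, 5, 6, 2, 3, 4
d = r₁ − r₂: 5, -1, -1, -1, -1, -1
d²: 25, 1, 1, 1, 1, 1; Σd² = 30
ρ = 1 − 6·30/(6·35) = 1 − 180/210 = 0.143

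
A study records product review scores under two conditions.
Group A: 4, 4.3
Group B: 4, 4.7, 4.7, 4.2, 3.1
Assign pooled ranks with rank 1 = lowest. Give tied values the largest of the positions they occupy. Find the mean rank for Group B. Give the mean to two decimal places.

Sorted (ascending): 3.1, 4, 4, 4.2, 4.3, 4.7, 4.7
The 2 values of 4 occupy positions 2–3 → each gets rank 3.
The 2 values of 4.7 occupy positions 6–7 → each gets rank 7.
Group B values → pooled ranks: 4→3, 4.7→7, 4.7→7, 4.2→4, 3.1→1
Mean rank = (3 + 7 + 7 + 4 + 1) / 5 = 4.40

4.40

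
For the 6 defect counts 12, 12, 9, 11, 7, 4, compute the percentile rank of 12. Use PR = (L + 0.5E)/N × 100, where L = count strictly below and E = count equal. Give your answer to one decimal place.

83.3

N = 6.
Strictly below 12: 4. Equal to 12: 2.
PR = (4 + 0.5·2)/6 × 100 = 83.3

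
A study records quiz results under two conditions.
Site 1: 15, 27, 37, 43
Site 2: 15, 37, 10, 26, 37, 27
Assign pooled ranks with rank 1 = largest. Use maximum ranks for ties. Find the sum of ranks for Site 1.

Sorted (descending): 43, 37, 37, 37, 27, 27, 26, 15, 15, 10
The 3 values of 37 occupy positions 2–4 → each gets rank 4.
The 2 values of 27 occupy positions 5–6 → each gets rank 6.
The 2 values of 15 occupy positions 8–9 → each gets rank 9.
Site 1 values → pooled ranks: 15→9, 27→6, 37→4, 43→1
Rank sum = 9 + 6 + 4 + 1 = 20

20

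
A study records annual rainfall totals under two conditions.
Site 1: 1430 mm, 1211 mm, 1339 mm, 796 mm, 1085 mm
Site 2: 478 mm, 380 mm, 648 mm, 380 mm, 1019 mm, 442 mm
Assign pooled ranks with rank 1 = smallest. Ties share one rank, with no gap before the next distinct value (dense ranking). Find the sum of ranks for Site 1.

Sorted (ascending): 380, 380, 442, 478, 648, 796, 1019, 1085, 1211, 1339, 1430
The 2 values of 380 share dense rank 1.
Remaining distinct values take the next consecutive integers.
Site 1 values → pooled ranks: 1430→10, 1211→8, 1339→9, 796→5, 1085→7
Rank sum = 10 + 8 + 9 + 5 + 7 = 39

39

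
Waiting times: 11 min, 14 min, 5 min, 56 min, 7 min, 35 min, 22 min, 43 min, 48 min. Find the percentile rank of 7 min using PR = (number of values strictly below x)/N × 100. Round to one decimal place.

N = 9.
Strictly below 7: 1. Equal to 7: 1.
PR = 1/9 × 100 = 11.1

11.1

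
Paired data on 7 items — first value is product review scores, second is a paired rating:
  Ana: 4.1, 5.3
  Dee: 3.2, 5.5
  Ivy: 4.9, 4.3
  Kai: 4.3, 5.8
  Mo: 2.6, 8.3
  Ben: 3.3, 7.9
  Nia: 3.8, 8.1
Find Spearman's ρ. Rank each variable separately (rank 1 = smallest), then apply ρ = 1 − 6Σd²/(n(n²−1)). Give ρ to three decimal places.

-0.679

Ranks of variable 1: 5, 2, 7, 6, 1, 3, 4
Ranks of variable 2: 2, 3, 1, 4, 7, 5, 6
d = r₁ − r₂: 3, -1, 6, 2, -6, -2, -2
d²: 9, 1, 36, 4, 36, 4, 4; Σd² = 94
ρ = 1 − 6·94/(7·48) = 1 − 564/336 = -0.679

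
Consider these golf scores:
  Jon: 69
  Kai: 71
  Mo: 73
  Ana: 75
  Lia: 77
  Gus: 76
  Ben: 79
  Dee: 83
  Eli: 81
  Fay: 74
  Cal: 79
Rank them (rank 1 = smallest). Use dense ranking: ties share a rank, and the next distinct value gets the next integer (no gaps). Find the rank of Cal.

Sorted (ascending): 69, 71, 73, 74, 75, 76, 77, 79, 79, 81, 83
The 2 values of 79 share dense rank 8.
Remaining distinct values take the next consecutive integers.
Cal has value 79 → rank 8.

8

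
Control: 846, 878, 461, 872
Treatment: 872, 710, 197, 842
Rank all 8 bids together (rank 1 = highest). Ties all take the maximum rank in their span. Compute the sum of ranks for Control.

15

Sorted (descending): 878, 872, 872, 846, 842, 710, 461, 197
The 2 values of 872 occupy positions 2–3 → each gets rank 3.
Control values → pooled ranks: 846→4, 878→1, 461→7, 872→3
Rank sum = 4 + 1 + 7 + 3 = 15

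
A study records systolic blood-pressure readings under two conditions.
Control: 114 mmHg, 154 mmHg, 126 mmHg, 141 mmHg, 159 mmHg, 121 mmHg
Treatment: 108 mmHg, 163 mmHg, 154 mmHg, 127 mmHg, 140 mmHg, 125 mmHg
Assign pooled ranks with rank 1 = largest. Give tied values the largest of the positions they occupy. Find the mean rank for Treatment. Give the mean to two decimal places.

6.50

Sorted (descending): 163, 159, 154, 154, 141, 140, 127, 126, 125, 121, 114, 108
The 2 values of 154 occupy positions 3–4 → each gets rank 4.
Treatment values → pooled ranks: 108→12, 163→1, 154→4, 127→7, 140→6, 125→9
Mean rank = (12 + 1 + 4 + 7 + 6 + 9) / 6 = 6.50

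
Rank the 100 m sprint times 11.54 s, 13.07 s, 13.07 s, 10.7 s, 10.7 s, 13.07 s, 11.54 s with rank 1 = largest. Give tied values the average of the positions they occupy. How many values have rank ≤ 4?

Sorted (descending): 13.07, 13.07, 13.07, 11.54, 11.54, 10.7, 10.7
The 3 values of 13.07 occupy positions 1–3 → average rank 2.
The 2 values of 11.54 occupy positions 4–5 → average rank (4+5)/2 = 4.5.
The 2 values of 10.7 occupy positions 6–7 → average rank (6+7)/2 = 6.5.
Ranks ≤ 4: {2, 2, 2} → 3 values.

3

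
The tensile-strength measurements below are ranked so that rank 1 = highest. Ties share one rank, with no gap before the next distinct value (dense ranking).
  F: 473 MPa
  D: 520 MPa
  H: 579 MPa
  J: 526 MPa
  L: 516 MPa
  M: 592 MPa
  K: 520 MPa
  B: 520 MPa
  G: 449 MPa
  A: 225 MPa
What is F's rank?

6

Sorted (descending): 592, 579, 526, 520, 520, 520, 516, 473, 449, 225
The 3 values of 520 share dense rank 4.
Remaining distinct values take the next consecutive integers.
F has value 473 MPa → rank 6.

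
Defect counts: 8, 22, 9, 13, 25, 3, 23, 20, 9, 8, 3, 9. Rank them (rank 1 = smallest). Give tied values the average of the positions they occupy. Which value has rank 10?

22

Sorted (ascending): 3, 3, 8, 8, 9, 9, 9, 13, 20, 22, 23, 25
The 2 values of 3 occupy positions 1–2 → average rank (1+2)/2 = 1.5.
The 2 values of 8 occupy positions 3–4 → average rank (3+4)/2 = 3.5.
The 3 values of 9 occupy positions 5–7 → average rank 6.
Rank 10 → value 22.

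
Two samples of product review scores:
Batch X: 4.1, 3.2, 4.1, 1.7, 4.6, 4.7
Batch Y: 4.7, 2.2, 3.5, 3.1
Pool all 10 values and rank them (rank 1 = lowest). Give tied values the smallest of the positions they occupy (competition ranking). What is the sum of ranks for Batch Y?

Sorted (ascending): 1.7, 2.2, 3.1, 3.2, 3.5, 4.1, 4.1, 4.6, 4.7, 4.7
The 2 values of 4.1 occupy positions 6–7 → each gets rank 6.
The 2 values of 4.7 occupy positions 9–10 → each gets rank 9.
Batch Y values → pooled ranks: 4.7→9, 2.2→2, 3.5→5, 3.1→3
Rank sum = 9 + 2 + 5 + 3 = 19

19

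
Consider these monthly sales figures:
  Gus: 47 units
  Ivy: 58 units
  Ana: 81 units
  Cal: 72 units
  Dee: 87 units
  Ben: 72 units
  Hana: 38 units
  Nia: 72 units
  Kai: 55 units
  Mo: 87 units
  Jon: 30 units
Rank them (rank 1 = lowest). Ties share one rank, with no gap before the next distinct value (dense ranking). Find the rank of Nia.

6

Sorted (ascending): 30, 38, 47, 55, 58, 72, 72, 72, 81, 87, 87
The 3 values of 72 share dense rank 6.
The 2 values of 87 share dense rank 8.
Remaining distinct values take the next consecutive integers.
Nia has value 72 units → rank 6.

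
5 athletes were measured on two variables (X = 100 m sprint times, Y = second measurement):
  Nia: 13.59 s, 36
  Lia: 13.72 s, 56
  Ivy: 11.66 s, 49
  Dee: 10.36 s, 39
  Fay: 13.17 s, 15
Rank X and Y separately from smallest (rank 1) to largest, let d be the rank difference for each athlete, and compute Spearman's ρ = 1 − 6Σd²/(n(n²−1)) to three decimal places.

Ranks of variable 1: 4, 5, 2, 1, 3
Ranks of variable 2: 2, 5, 4, 3, 1
d = r₁ − r₂: 2, 0, -2, -2, 2
d²: 4, 0, 4, 4, 4; Σd² = 16
ρ = 1 − 6·16/(5·24) = 1 − 96/120 = 0.200

0.200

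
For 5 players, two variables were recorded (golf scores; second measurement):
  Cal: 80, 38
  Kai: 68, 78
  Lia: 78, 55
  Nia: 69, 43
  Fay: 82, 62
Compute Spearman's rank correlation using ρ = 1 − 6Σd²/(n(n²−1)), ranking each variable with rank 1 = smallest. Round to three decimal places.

Ranks of variable 1: 4, 1, 3, 2, 5
Ranks of variable 2: 1, 5, 3, 2, 4
d = r₁ − r₂: 3, -4, 0, 0, 1
d²: 9, 16, 0, 0, 1; Σd² = 26
ρ = 1 − 6·26/(5·24) = 1 − 156/120 = -0.300

-0.300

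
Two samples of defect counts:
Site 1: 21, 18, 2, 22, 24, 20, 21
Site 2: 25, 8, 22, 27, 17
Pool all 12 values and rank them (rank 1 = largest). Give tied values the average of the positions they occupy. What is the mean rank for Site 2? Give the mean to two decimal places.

Sorted (descending): 27, 25, 24, 22, 22, 21, 21, 20, 18, 17, 8, 2
The 2 values of 22 occupy positions 4–5 → average rank (4+5)/2 = 4.5.
The 2 values of 21 occupy positions 6–7 → average rank (6+7)/2 = 6.5.
Site 2 values → pooled ranks: 25→2, 8→11, 22→4.5, 27→1, 17→10
Mean rank = (2 + 11 + 4.5 + 1 + 10) / 5 = 5.70

5.70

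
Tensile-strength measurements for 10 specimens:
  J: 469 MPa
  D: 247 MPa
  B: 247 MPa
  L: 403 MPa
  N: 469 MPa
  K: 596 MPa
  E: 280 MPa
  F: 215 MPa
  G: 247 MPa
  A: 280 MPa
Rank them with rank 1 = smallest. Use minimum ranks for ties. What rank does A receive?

Sorted (ascending): 215, 247, 247, 247, 280, 280, 403, 469, 469, 596
The 3 values of 247 occupy positions 2–4 → each gets rank 2.
The 2 values of 280 occupy positions 5–6 → each gets rank 5.
The 2 values of 469 occupy positions 8–9 → each gets rank 8.
A has value 280 MPa → rank 5.

5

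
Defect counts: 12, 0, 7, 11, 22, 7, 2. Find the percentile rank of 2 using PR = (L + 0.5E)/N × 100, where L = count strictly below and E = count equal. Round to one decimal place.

N = 7.
Strictly below 2: 1. Equal to 2: 1.
PR = (1 + 0.5·1)/7 × 100 = 21.4

21.4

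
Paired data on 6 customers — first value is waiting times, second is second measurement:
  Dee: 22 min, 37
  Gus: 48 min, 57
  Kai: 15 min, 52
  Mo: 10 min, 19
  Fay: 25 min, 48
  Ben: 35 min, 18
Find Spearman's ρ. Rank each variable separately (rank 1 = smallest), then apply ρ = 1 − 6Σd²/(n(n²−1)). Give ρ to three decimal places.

Ranks of variable 1: 3, 6, 2, 1, 4, 5
Ranks of variable 2: 3, 6, 5, 2, 4, 1
d = r₁ − r₂: 0, 0, -3, -1, 0, 4
d²: 0, 0, 9, 1, 0, 16; Σd² = 26
ρ = 1 − 6·26/(6·35) = 1 − 156/210 = 0.257

0.257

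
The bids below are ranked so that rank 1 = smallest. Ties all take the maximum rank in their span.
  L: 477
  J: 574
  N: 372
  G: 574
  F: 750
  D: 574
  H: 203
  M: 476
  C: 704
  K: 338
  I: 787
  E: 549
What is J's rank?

Sorted (ascending): 203, 338, 372, 476, 477, 549, 574, 574, 574, 704, 750, 787
The 3 values of 574 occupy positions 7–9 → each gets rank 9.
J has value 574 → rank 9.

9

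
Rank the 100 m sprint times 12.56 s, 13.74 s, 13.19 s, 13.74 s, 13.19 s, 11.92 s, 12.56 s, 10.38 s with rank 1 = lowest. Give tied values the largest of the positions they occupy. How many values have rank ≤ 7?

6

Sorted (ascending): 10.38, 11.92, 12.56, 12.56, 13.19, 13.19, 13.74, 13.74
The 2 values of 12.56 occupy positions 3–4 → each gets rank 4.
The 2 values of 13.19 occupy positions 5–6 → each gets rank 6.
The 2 values of 13.74 occupy positions 7–8 → each gets rank 8.
Ranks ≤ 7: {1, 2, 4, 4, 6, 6} → 6 values.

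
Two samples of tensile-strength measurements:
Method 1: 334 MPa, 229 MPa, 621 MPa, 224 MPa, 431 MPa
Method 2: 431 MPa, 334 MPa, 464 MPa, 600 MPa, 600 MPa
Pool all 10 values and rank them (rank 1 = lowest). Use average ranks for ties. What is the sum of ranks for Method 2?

Sorted (ascending): 224, 229, 334, 334, 431, 431, 464, 600, 600, 621
The 2 values of 334 occupy positions 3–4 → average rank (3+4)/2 = 3.5.
The 2 values of 431 occupy positions 5–6 → average rank (5+6)/2 = 5.5.
The 2 values of 600 occupy positions 8–9 → average rank (8+9)/2 = 8.5.
Method 2 values → pooled ranks: 431→5.5, 334→3.5, 464→7, 600→8.5, 600→8.5
Rank sum = 5.5 + 3.5 + 7 + 8.5 + 8.5 = 33

33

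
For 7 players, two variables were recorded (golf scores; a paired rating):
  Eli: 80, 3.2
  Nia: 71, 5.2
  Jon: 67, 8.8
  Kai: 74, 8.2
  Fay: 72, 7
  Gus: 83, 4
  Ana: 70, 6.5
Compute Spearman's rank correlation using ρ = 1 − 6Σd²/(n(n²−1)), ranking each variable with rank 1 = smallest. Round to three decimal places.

Ranks of variable 1: 6, 3, 1, 5, 4, 7, 2
Ranks of variable 2: 1, 3, 7, 6, 5, 2, 4
d = r₁ − r₂: 5, 0, -6, -1, -1, 5, -2
d²: 25, 0, 36, 1, 1, 25, 4; Σd² = 92
ρ = 1 − 6·92/(7·48) = 1 − 552/336 = -0.643

-0.643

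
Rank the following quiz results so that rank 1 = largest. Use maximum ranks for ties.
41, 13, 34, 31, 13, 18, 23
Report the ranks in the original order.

Sorted (descending): 41, 34, 31, 23, 18, 13, 13
The 2 values of 13 occupy positions 6–7 → each gets rank 7.

1, 7, 2, 3, 7, 5, 4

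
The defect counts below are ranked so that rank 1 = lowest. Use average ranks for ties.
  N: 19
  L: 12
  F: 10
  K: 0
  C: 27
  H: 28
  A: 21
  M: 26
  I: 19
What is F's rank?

2

Sorted (ascending): 0, 10, 12, 19, 19, 21, 26, 27, 28
The 2 values of 19 occupy positions 4–5 → average rank (4+5)/2 = 4.5.
F has value 10 → rank 2.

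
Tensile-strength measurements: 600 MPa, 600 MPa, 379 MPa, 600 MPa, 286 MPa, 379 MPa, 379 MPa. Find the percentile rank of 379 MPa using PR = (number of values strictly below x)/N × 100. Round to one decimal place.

14.3

N = 7.
Strictly below 379: 1. Equal to 379: 3.
PR = 1/7 × 100 = 14.3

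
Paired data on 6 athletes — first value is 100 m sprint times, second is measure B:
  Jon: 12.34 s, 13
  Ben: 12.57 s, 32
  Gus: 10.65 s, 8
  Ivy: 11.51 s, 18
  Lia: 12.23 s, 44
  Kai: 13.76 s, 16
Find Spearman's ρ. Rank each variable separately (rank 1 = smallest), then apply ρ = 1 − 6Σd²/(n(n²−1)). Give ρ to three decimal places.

Ranks of variable 1: 4, 5, 1, 2, 3, 6
Ranks of variable 2: 2, 5, 1, 4, 6, 3
d = r₁ − r₂: 2, 0, 0, -2, -3, 3
d²: 4, 0, 0, 4, 9, 9; Σd² = 26
ρ = 1 − 6·26/(6·35) = 1 − 156/210 = 0.257

0.257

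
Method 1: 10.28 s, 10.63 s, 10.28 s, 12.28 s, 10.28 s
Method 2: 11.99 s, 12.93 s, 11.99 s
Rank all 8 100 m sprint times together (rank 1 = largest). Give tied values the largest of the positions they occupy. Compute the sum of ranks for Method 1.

31

Sorted (descending): 12.93, 12.28, 11.99, 11.99, 10.63, 10.28, 10.28, 10.28
The 2 values of 11.99 occupy positions 3–4 → each gets rank 4.
The 3 values of 10.28 occupy positions 6–8 → each gets rank 8.
Method 1 values → pooled ranks: 10.28→8, 10.63→5, 10.28→8, 12.28→2, 10.28→8
Rank sum = 8 + 5 + 8 + 2 + 8 = 31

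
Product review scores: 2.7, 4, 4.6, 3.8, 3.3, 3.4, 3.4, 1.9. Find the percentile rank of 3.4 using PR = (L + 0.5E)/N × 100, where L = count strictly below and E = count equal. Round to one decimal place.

N = 8.
Strictly below 3.4: 3. Equal to 3.4: 2.
PR = (3 + 0.5·2)/8 × 100 = 50.0

50.0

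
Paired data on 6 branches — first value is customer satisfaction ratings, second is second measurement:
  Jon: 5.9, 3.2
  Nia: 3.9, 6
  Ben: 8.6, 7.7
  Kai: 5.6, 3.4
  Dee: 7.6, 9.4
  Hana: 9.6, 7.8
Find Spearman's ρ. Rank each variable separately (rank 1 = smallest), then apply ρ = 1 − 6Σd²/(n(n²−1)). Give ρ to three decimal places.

0.600

Ranks of variable 1: 3, 1, 5, 2, 4, 6
Ranks of variable 2: 1, 3, 4, 2, 6, 5
d = r₁ − r₂: 2, -2, 1, 0, -2, 1
d²: 4, 4, 1, 0, 4, 1; Σd² = 14
ρ = 1 − 6·14/(6·35) = 1 − 84/210 = 0.600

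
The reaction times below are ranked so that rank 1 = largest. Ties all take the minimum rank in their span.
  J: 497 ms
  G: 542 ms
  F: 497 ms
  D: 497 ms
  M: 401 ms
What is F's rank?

Sorted (descending): 542, 497, 497, 497, 401
The 3 values of 497 occupy positions 2–4 → each gets rank 2.
F has value 497 ms → rank 2.

2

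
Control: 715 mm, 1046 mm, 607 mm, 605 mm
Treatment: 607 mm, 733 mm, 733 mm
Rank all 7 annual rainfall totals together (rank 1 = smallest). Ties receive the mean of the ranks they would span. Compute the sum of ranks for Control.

Sorted (ascending): 605, 607, 607, 715, 733, 733, 1046
The 2 values of 607 occupy positions 2–3 → average rank (2+3)/2 = 2.5.
The 2 values of 733 occupy positions 5–6 → average rank (5+6)/2 = 5.5.
Control values → pooled ranks: 715→4, 1046→7, 607→2.5, 605→1
Rank sum = 4 + 7 + 2.5 + 1 = 14.5

14.5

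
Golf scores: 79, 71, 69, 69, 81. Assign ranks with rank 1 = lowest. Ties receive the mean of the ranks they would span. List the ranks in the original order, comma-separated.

Sorted (ascending): 69, 69, 71, 79, 81
The 2 values of 69 occupy positions 1–2 → average rank (1+2)/2 = 1.5.

4, 3, 1.5, 1.5, 5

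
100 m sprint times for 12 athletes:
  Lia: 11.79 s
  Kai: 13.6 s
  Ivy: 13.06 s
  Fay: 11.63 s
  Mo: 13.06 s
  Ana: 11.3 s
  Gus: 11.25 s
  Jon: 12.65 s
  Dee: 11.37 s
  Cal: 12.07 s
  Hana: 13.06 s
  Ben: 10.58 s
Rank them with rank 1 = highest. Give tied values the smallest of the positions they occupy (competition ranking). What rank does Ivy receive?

2

Sorted (descending): 13.6, 13.06, 13.06, 13.06, 12.65, 12.07, 11.79, 11.63, 11.37, 11.3, 11.25, 10.58
The 3 values of 13.06 occupy positions 2–4 → each gets rank 2.
Ivy has value 13.06 s → rank 2.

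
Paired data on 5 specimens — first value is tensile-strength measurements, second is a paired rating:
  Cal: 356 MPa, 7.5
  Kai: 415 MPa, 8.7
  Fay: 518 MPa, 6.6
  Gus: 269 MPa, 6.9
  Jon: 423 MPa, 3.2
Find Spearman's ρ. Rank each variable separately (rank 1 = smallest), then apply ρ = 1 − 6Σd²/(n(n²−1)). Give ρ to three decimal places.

Ranks of variable 1: 2, 3, 5, 1, 4
Ranks of variable 2: 4, 5, 2, 3, 1
d = r₁ − r₂: -2, -2, 3, -2, 3
d²: 4, 4, 9, 4, 9; Σd² = 30
ρ = 1 − 6·30/(5·24) = 1 − 180/120 = -0.500

-0.500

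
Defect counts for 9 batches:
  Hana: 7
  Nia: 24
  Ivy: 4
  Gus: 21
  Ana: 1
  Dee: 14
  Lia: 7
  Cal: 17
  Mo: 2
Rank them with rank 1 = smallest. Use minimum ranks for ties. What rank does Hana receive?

4

Sorted (ascending): 1, 2, 4, 7, 7, 14, 17, 21, 24
The 2 values of 7 occupy positions 4–5 → each gets rank 4.
Hana has value 7 → rank 4.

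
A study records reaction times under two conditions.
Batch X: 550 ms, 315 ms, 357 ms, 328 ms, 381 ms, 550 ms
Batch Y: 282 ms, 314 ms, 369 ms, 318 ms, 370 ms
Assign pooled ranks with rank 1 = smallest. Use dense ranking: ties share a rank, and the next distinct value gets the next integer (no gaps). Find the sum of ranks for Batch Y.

Sorted (ascending): 282, 314, 315, 318, 328, 357, 369, 370, 381, 550, 550
The 2 values of 550 share dense rank 10.
Remaining distinct values take the next consecutive integers.
Batch Y values → pooled ranks: 282→1, 314→2, 369→7, 318→4, 370→8
Rank sum = 1 + 2 + 7 + 4 + 8 = 22

22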